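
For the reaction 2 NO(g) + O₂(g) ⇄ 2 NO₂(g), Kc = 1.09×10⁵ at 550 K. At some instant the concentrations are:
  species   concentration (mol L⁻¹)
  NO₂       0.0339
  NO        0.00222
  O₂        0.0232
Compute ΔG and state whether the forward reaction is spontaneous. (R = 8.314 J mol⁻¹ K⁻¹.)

Qc = [NO₂]² / ([NO]²·[O₂]) = (0.0339)² / ((0.00222)²·(0.0232)) = 10100
ΔG = RT ln(Qc/Kc) = (8.314 J mol⁻¹ K⁻¹)(550 K) × ln(10100/1.09×10⁵)
   = (4.573 kJ/mol)(-2.379) = -10.9 kJ/mol
ΔG < 0, so the forward reaction is spontaneous (proceeds forward).

ΔG = -10.9 kJ/mol; the forward reaction is spontaneous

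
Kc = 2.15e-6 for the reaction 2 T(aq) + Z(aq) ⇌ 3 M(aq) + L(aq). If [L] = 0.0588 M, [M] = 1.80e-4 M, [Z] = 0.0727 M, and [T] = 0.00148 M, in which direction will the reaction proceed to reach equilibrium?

Qc = [M]³·[L] / ([T]²·[Z]) = (1.80e-4)³·(0.0588) / ((0.00148)²·(0.0727)) = 2.15e-6
Qc = 2.15e-6 = Kc, so the system is already at equilibrium.

at equilibrium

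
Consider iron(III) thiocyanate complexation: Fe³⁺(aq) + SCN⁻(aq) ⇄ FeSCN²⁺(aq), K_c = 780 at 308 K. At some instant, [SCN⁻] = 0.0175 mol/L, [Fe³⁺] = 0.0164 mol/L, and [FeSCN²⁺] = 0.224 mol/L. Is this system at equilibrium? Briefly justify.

yes, at equilibrium

Q_c = [FeSCN²⁺] / ([Fe³⁺]·[SCN⁻]) = (0.224) / ((0.0164)·(0.0175)) = 780
Q_c = 780 = K_c; the system is at equilibrium.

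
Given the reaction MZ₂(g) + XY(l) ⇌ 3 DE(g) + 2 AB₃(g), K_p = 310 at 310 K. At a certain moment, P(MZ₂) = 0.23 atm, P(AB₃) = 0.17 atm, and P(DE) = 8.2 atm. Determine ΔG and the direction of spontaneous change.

(XY is a pure liquid — omitted from Q_p.)
Q_p = P(DE)³·P(AB₃)² / P(MZ₂) = (8.2)³·(0.17)² / (0.23) = 69.3
ΔG = RT ln(Q_p/K_p) = (8.314 J mol⁻¹ K⁻¹)(310 K) × ln(69.3/310)
   = (2.577 kJ/mol)(-1.498) = -3.86 kJ/mol
ΔG < 0, so the forward reaction is spontaneous (proceeds forward).

ΔG = -3.86 kJ/mol; the forward reaction is spontaneous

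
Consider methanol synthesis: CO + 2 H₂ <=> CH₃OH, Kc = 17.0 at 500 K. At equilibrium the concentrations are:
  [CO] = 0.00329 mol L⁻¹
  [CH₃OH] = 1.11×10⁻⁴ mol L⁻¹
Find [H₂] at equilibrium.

At equilibrium, Kc = [CH₃OH] / ([CO]·[H₂]²) = 17.0.
(1.11×10⁻⁴) / ((0.00329)·([H₂])²) = 17.0
[H₂]² = 0.00198 ⇒ [H₂] = 0.0445 mol L⁻¹

[H₂] = 0.0445 mol L⁻¹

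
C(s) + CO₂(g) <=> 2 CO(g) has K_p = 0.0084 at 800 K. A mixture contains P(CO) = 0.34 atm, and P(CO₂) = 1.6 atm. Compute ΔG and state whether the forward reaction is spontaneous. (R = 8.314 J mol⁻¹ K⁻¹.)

ΔG = 14.3 kJ/mol; the forward reaction is non-spontaneous

(C is a pure solid — omitted from Q_p.)
Q_p = P(CO)² / P(CO₂) = (0.34)² / (1.6) = 0.0723
ΔG = RT ln(Q_p/K_p) = (8.314 J mol⁻¹ K⁻¹)(800 K) × ln(0.0723/0.0084)
   = (6.651 kJ/mol)(2.153) = 14.3 kJ/mol
ΔG > 0, so the forward reaction is non-spontaneous (proceeds in reverse).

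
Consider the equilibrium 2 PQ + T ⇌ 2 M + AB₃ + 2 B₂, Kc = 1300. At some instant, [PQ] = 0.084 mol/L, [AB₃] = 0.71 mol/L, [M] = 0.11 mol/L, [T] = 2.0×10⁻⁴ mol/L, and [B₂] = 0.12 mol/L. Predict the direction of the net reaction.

to the right

Qc = [M]²·[AB₃]·[B₂]² / ([PQ]²·[T]) = (0.11)²·(0.71)·(0.12)² / ((0.084)²·(2.0×10⁻⁴)) = 88
Qc = 88 < Kc = 1300, so the forward reaction proceeds.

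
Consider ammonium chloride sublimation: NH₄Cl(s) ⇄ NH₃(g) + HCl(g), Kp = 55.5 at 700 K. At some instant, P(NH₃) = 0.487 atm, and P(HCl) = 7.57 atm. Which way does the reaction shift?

(NH₄Cl is a pure solid — omitted from Qp.)
Qp = P(NH₃)·P(HCl) = (0.487)·(7.57) = 3.69
Qp = 3.69 < Kp = 55.5, so the forward reaction proceeds.

toward products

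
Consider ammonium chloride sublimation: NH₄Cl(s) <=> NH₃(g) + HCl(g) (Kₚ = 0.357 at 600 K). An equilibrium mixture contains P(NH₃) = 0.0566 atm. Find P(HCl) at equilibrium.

(NH₄Cl is a pure solid — omitted from Kₚ.)
At equilibrium, Kₚ = P(NH₃)·P(HCl) = 0.357.
(0.0566)·(P(HCl)) = 0.357
P(HCl) = 6.31 atm

P(HCl) = 6.31 atm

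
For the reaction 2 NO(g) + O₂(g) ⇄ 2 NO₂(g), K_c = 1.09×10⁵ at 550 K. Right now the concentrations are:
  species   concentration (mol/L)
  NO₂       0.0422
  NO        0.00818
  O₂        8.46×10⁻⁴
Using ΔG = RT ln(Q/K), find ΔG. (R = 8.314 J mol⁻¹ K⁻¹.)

Q_c = [NO₂]² / ([NO]²·[O₂]) = (0.0422)² / ((0.00818)²·(8.46×10⁻⁴)) = 31500
ΔG = RT ln(Q_c/K_c) = (8.314 J mol⁻¹ K⁻¹)(550 K) × ln(31500/1.09×10⁵)
   = (4.573 kJ/mol)(-1.241) = -5.68 kJ/mol
ΔG < 0, so the forward reaction is spontaneous (proceeds forward).

ΔG = -5.68 kJ/mol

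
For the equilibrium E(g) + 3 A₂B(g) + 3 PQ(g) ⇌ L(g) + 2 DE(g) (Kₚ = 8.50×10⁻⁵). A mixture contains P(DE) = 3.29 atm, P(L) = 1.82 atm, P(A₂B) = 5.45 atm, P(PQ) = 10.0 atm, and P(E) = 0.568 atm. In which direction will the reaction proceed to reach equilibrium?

toward reactants

Qₚ = P(L)·P(DE)² / (P(E)·P(A₂B)³·P(PQ)³) = (1.82)·(3.29)² / ((0.568)·(5.45)³·(10.0)³) = 2.14×10⁻⁴
Qₚ = 2.14×10⁻⁴ > Kₚ = 8.50×10⁻⁵, so the reverse reaction proceeds.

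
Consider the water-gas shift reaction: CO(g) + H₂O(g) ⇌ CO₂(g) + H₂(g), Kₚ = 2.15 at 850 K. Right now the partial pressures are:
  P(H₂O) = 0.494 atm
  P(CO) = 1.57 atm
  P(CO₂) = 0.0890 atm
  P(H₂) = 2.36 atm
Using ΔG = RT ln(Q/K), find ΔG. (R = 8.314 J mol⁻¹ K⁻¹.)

ΔG = -14.6 kJ/mol

Qₚ = P(CO₂)·P(H₂) / (P(CO)·P(H₂O)) = (0.0890)·(2.36) / ((1.57)·(0.494)) = 0.271
ΔG = RT ln(Qₚ/Kₚ) = (8.314 J mol⁻¹ K⁻¹)(850 K) × ln(0.271/2.15)
   = (7.067 kJ/mol)(-2.071) = -14.6 kJ/mol
ΔG < 0, so the forward reaction is spontaneous (proceeds forward).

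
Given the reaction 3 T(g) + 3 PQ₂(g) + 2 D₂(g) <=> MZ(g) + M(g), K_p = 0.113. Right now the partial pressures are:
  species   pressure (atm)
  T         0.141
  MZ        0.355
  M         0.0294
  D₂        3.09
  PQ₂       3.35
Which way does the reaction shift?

Q_p = P(MZ)·P(M) / (P(T)³·P(PQ₂)³·P(D₂)²) = (0.355)·(0.0294) / ((0.141)³·(3.35)³·(3.09)²) = 0.0104
Q_p = 0.0104 < K_p = 0.113, so the forward reaction proceeds.

forward (toward products)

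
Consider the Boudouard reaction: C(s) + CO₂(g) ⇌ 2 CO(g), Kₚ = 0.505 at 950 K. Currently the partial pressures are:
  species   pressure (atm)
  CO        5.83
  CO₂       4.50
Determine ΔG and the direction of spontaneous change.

(C is a pure solid — omitted from Qₚ.)
Qₚ = P(CO)² / P(CO₂) = (5.83)² / (4.50) = 7.55
ΔG = RT ln(Qₚ/Kₚ) = (8.314 J mol⁻¹ K⁻¹)(950 K) × ln(7.55/0.505)
   = (7.898 kJ/mol)(2.705) = 21.4 kJ/mol
ΔG > 0, so the forward reaction is non-spontaneous (proceeds in reverse).

ΔG = 21.4 kJ/mol; the forward reaction is non-spontaneous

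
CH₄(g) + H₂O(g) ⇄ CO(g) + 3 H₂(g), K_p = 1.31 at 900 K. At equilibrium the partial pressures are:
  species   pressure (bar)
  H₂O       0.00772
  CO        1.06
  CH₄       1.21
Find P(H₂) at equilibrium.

P(H₂) = 0.226 bar

At equilibrium, K_p = P(CO)·P(H₂)³ / (P(CH₄)·P(H₂O)) = 1.31.
(1.06)·(P(H₂))³ / ((1.21)·(0.00772)) = 1.31
P(H₂)³ = 0.0115 ⇒ P(H₂) = 0.226 bar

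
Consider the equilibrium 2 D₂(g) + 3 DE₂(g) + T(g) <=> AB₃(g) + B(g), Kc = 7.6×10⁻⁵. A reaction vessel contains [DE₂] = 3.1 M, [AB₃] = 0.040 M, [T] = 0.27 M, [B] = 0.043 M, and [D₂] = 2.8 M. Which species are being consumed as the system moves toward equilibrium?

D₂, DE₂, T (reactants)

Qc = [AB₃]·[B] / ([D₂]²·[DE₂]³·[T]) = (0.040)·(0.043) / ((2.8)²·(3.1)³·(0.27)) = 2.7×10⁻⁵
Qc = 2.7×10⁻⁵ < Kc = 7.6×10⁻⁵: net forward reaction.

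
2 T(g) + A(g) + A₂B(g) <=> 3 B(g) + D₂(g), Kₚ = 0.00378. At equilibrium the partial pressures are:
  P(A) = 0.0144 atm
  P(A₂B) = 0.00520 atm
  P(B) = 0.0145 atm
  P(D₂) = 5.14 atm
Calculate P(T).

P(T) = 7.44 atm

At equilibrium, Kₚ = P(B)³·P(D₂) / (P(T)²·P(A)·P(A₂B)) = 0.00378.
(0.0145)³·(5.14) / ((P(T))²·(0.0144)·(0.00520)) = 0.00378
P(T)² = 55.4 ⇒ P(T) = 7.44 atm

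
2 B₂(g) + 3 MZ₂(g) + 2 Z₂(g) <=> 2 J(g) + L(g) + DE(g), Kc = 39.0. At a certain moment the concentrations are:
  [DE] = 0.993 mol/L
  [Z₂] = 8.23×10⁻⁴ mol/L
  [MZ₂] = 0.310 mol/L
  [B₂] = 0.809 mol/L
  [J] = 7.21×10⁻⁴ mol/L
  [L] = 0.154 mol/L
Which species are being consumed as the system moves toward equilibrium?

B₂, MZ₂, Z₂ (reactants)

Qc = [J]²·[L]·[DE] / ([B₂]²·[MZ₂]³·[Z₂]²) = (7.21×10⁻⁴)²·(0.154)·(0.993) / ((0.809)²·(0.310)³·(8.23×10⁻⁴)²) = 6.02
Qc = 6.02 < Kc = 39.0: net forward reaction.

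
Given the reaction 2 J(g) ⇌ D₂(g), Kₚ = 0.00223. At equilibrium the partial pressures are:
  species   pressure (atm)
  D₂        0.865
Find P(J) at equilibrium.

At equilibrium, Kₚ = P(D₂) / P(J)² = 0.00223.
(0.865) / (P(J))² = 0.00223
P(J)² = 388 ⇒ P(J) = 19.7 atm

P(J) = 19.7 atm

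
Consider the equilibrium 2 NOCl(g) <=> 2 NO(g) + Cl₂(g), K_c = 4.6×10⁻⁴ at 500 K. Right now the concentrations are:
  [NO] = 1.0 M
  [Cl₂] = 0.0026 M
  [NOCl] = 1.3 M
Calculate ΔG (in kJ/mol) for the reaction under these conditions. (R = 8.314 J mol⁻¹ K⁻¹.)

ΔG = 5.02 kJ/mol

Q_c = [NO]²·[Cl₂] / [NOCl]² = (1.0)²·(0.0026) / (1.3)² = 0.00154
ΔG = RT ln(Q_c/K_c) = (8.314 J mol⁻¹ K⁻¹)(500 K) × ln(0.00154/4.6×10⁻⁴)
   = (4.157 kJ/mol)(1.208) = 5.02 kJ/mol
ΔG > 0, so the forward reaction is non-spontaneous (proceeds in reverse).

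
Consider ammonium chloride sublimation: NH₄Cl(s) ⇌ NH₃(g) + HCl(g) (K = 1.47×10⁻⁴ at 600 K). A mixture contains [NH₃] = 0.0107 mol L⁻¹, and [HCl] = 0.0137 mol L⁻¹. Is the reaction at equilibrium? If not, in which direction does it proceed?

no net change (already at equilibrium)

(NH₄Cl is a pure solid — omitted from Q.)
Q = [NH₃]·[HCl] = (0.0107)·(0.0137) = 1.47×10⁻⁴
Q = 1.47×10⁻⁴ = K, so the system is already at equilibrium.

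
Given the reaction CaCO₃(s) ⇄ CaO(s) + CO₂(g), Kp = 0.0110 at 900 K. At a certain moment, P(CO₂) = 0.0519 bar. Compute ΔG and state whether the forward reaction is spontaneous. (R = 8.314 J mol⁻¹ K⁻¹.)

ΔG = 11.6 kJ/mol; the forward reaction is non-spontaneous

(CaCO₃, CaO are pure solids — omitted from Qp.)
Qp = P(CO₂) = 0.0519
ΔG = RT ln(Qp/Kp) = (8.314 J mol⁻¹ K⁻¹)(900 K) × ln(0.0519/0.0110)
   = (7.483 kJ/mol)(1.551) = 11.6 kJ/mol
ΔG > 0, so the forward reaction is non-spontaneous (proceeds in reverse).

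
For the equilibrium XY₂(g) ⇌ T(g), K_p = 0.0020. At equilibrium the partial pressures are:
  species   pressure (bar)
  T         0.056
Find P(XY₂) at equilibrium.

P(XY₂) = 28 bar

At equilibrium, K_p = P(T) / P(XY₂) = 0.0020.
(0.056) / (P(XY₂)) = 0.0020
P(XY₂) = 28.0 = 28 bar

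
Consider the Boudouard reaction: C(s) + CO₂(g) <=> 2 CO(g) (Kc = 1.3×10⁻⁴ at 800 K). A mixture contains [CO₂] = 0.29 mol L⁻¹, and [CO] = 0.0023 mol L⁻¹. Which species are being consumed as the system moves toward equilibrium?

C, CO₂ (reactants)

(C is a pure solid — omitted from Qc.)
Qc = [CO]² / [CO₂] = (0.0023)² / (0.29) = 1.8×10⁻⁵
Qc = 1.8×10⁻⁵ < Kc = 1.3×10⁻⁴: net forward reaction.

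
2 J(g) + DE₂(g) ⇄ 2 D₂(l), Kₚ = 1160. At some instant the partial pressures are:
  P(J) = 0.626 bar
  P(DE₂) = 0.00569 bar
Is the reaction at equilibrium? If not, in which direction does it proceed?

(D₂ is a pure liquid — omitted from Qₚ.)
Qₚ = 1 / (P(J)²·P(DE₂)) = 1 / ((0.626)²·(0.00569)) = 448
Qₚ = 448 < Kₚ = 1160, so the forward reaction proceeds.

toward products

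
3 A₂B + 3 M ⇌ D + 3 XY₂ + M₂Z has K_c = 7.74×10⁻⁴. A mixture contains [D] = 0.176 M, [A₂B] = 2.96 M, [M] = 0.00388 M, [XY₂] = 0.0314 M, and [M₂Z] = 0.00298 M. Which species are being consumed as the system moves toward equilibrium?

Q_c = [D]·[XY₂]³·[M₂Z] / ([A₂B]³·[M]³) = (0.176)·(0.0314)³·(0.00298) / ((2.96)³·(0.00388)³) = 0.0107
Q_c = 0.0107 > K_c = 7.74×10⁻⁴: net reverse reaction.

D, XY₂, M₂Z (products)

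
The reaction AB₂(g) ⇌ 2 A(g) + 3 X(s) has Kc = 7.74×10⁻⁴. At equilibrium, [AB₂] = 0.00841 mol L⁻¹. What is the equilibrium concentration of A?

(X is a pure solid — omitted from Kc.)
At equilibrium, Kc = [A]² / [AB₂] = 7.74×10⁻⁴.
([A])² / (0.00841) = 7.74×10⁻⁴
[A]² = 6.51×10⁻⁶ ⇒ [A] = 0.00255 mol L⁻¹

[A] = 0.00255 mol L⁻¹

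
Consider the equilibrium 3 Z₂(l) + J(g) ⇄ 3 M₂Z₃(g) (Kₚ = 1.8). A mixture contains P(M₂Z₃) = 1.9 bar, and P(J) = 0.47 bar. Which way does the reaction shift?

in the reverse direction

(Z₂ is a pure liquid — omitted from Qₚ.)
Qₚ = P(M₂Z₃)³ / P(J) = (1.9)³ / (0.47) = 15
Qₚ = 15 > Kₚ = 1.8, so the reverse reaction proceeds.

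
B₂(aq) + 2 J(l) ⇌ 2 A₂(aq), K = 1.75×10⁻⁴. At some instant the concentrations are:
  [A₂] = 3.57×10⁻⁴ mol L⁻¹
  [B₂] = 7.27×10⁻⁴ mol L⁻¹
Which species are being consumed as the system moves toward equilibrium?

none (at equilibrium)

(J is a pure liquid — omitted from Q.)
Q = [A₂]² / [B₂] = (3.57×10⁻⁴)² / (7.27×10⁻⁴) = 1.75×10⁻⁴
Q = 1.75×10⁻⁴ = K; the system is at equilibrium.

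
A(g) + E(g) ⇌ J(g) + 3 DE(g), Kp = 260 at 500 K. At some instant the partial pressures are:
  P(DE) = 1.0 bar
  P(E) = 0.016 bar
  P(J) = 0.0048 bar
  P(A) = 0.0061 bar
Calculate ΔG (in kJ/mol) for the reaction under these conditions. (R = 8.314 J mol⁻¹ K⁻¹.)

ΔG = -6.92 kJ/mol

Qp = P(J)·P(DE)³ / (P(A)·P(E)) = (0.0048)·(1.0)³ / ((0.0061)·(0.016)) = 49.2
ΔG = RT ln(Qp/Kp) = (8.314 J mol⁻¹ K⁻¹)(500 K) × ln(49.2/260)
   = (4.157 kJ/mol)(-1.665) = -6.92 kJ/mol
ΔG < 0, so the forward reaction is spontaneous (proceeds forward).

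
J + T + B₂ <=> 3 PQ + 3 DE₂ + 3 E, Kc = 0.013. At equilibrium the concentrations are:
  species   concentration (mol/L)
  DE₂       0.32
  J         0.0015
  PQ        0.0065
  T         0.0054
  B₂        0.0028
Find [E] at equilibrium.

[E] = 0.32 mol/L

At equilibrium, Kc = [PQ]³·[DE₂]³·[E]³ / ([J]·[T]·[B₂]) = 0.013.
(0.0065)³·(0.32)³·([E])³ / ((0.0015)·(0.0054)·(0.0028)) = 0.013
[E]³ = 0.0328 ⇒ [E] = 0.32 mol/L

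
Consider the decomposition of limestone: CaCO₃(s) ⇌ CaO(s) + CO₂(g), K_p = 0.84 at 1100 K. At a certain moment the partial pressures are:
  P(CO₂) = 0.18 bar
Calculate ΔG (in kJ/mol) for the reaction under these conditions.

ΔG = -14.1 kJ/mol

(CaCO₃, CaO are pure solids — omitted from Q_p.)
Q_p = P(CO₂) = 0.180
ΔG = RT ln(Q_p/K_p) = (8.314 J mol⁻¹ K⁻¹)(1100 K) × ln(0.180/0.84)
   = (9.145 kJ/mol)(-1.540) = -14.1 kJ/mol
ΔG < 0, so the forward reaction is spontaneous (proceeds forward).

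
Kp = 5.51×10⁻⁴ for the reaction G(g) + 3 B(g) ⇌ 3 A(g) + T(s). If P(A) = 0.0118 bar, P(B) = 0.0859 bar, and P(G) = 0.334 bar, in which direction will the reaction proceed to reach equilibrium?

(T is a pure solid — omitted from Qp.)
Qp = P(A)³ / (P(G)·P(B)³) = (0.0118)³ / ((0.334)·(0.0859)³) = 0.00776
Qp = 0.00776 > Kp = 5.51×10⁻⁴, so the reverse reaction proceeds.

reverse (toward reactants)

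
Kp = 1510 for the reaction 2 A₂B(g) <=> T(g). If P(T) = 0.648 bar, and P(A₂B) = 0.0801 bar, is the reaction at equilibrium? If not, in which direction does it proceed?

Qp = P(T) / P(A₂B)² = (0.648) / (0.0801)² = 101
Qp = 101 < Kp = 1510, so the forward reaction proceeds.

forward (toward products)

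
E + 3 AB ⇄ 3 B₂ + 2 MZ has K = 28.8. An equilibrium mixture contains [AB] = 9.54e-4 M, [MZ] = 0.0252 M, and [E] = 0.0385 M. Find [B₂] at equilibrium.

[B₂] = 0.0115 M

At equilibrium, K = [B₂]³·[MZ]² / ([E]·[AB]³) = 28.8.
([B₂])³·(0.0252)² / ((0.0385)·(9.54e-4)³) = 28.8
[B₂]³ = 1.52e-6 ⇒ [B₂] = 0.0115 M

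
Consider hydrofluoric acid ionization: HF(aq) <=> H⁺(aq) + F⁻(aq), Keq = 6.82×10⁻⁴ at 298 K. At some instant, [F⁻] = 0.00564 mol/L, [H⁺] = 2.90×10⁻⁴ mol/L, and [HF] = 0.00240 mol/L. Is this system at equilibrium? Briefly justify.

yes, at equilibrium

Q = [H⁺]·[F⁻] / [HF] = (2.90×10⁻⁴)·(0.00564) / (0.00240) = 6.82×10⁻⁴
Q = 6.82×10⁻⁴ = Keq; the system is at equilibrium.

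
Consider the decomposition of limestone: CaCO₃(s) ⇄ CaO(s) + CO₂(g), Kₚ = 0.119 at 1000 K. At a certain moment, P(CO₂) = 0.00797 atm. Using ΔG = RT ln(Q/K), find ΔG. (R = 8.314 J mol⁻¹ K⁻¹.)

(CaCO₃, CaO are pure solids — omitted from Qₚ.)
Qₚ = P(CO₂) = 0.00797
ΔG = RT ln(Qₚ/Kₚ) = (8.314 J mol⁻¹ K⁻¹)(1000 K) × ln(0.00797/0.119)
   = (8.314 kJ/mol)(-2.703) = -22.5 kJ/mol
ΔG < 0, so the forward reaction is spontaneous (proceeds forward).

ΔG = -22.5 kJ/mol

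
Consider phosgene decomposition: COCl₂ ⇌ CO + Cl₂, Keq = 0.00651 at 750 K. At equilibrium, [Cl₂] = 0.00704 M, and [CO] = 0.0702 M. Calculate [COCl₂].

At equilibrium, Keq = [CO]·[Cl₂] / [COCl₂] = 0.00651.
(0.0702)·(0.00704) / ([COCl₂]) = 0.00651
[COCl₂] = 0.0759 M

[COCl₂] = 0.0759 M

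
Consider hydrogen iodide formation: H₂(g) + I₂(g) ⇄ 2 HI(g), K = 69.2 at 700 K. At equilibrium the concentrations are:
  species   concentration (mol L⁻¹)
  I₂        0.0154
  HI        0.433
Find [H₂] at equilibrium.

At equilibrium, K = [HI]² / ([H₂]·[I₂]) = 69.2.
(0.433)² / (([H₂])·(0.0154)) = 69.2
[H₂] = 0.176 mol L⁻¹

[H₂] = 0.176 mol L⁻¹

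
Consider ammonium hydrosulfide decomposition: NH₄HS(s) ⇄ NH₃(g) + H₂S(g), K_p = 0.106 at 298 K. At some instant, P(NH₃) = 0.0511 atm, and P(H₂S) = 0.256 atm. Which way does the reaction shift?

forward (toward products)

(NH₄HS is a pure solid — omitted from Q_p.)
Q_p = P(NH₃)·P(H₂S) = (0.0511)·(0.256) = 0.0131
Q_p = 0.0131 < K_p = 0.106, so the forward reaction proceeds.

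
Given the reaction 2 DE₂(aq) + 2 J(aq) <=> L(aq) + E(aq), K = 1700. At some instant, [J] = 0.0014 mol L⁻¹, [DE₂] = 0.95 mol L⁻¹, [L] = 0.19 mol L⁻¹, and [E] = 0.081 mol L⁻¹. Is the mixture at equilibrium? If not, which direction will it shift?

Q = [L]·[E] / ([DE₂]²·[J]²) = (0.19)·(0.081) / ((0.95)²·(0.0014)²) = 8700
Q = 8700 > K = 1700: net reverse reaction.

no; Q > K, reaction proceeds in reverse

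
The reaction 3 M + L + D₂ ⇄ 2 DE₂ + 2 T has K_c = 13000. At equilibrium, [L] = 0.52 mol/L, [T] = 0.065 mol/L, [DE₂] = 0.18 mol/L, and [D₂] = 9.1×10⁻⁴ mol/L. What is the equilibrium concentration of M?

[M] = 0.028 mol/L

At equilibrium, K_c = [DE₂]²·[T]² / ([M]³·[L]·[D₂]) = 13000.
(0.18)²·(0.065)² / (([M])³·(0.52)·(9.1×10⁻⁴)) = 13000
[M]³ = 2.23×10⁻⁵ ⇒ [M] = 0.028 mol/L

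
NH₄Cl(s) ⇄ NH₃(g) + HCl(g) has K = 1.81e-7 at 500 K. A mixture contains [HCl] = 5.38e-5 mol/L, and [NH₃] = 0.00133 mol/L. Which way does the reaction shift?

forward (toward products)

(NH₄Cl is a pure solid — omitted from Q.)
Q = [NH₃]·[HCl] = (0.00133)·(5.38e-5) = 7.16e-8
Q = 7.16e-8 < K = 1.81e-7, so the forward reaction proceeds.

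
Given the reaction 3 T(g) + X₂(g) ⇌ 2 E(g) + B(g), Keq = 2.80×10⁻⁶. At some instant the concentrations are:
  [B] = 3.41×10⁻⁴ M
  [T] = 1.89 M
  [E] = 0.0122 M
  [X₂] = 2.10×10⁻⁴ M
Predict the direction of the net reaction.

Q = [E]²·[B] / ([T]³·[X₂]) = (0.0122)²·(3.41×10⁻⁴) / ((1.89)³·(2.10×10⁻⁴)) = 3.58×10⁻⁵
Q = 3.58×10⁻⁵ > Keq = 2.80×10⁻⁶, so the reverse reaction proceeds.

to the left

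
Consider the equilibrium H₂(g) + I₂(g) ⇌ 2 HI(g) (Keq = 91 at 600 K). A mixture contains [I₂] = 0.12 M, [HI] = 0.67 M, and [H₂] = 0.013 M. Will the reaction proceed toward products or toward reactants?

reverse (toward reactants)

Q = [HI]² / ([H₂]·[I₂]) = (0.67)² / ((0.013)·(0.12)) = 290
Q = 290 > Keq = 91, so the reverse reaction proceeds.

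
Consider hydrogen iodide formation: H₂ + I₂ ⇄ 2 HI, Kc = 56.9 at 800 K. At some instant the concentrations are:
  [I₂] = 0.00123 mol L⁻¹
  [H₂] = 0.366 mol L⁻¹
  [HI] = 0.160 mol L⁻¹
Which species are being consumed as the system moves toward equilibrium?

none (at equilibrium)

Qc = [HI]² / ([H₂]·[I₂]) = (0.160)² / ((0.366)·(0.00123)) = 56.9
Qc = 56.9 = Kc; the system is at equilibrium.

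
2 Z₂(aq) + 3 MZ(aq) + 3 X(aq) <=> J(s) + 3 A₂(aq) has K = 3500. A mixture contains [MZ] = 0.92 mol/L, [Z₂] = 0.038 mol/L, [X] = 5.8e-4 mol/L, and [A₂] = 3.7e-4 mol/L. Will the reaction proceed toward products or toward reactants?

(J is a pure solid — omitted from Q.)
Q = [A₂]³ / ([Z₂]²·[MZ]³·[X]³) = (3.7e-4)³ / ((0.038)²·(0.92)³·(5.8e-4)³) = 230
Q = 230 < K = 3500, so the forward reaction proceeds.

to the right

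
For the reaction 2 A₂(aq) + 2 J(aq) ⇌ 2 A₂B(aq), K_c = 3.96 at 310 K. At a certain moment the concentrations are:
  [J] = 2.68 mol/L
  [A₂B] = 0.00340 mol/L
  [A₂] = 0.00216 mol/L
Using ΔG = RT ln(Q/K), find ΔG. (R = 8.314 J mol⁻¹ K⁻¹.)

ΔG = -6.29 kJ/mol

Q_c = [A₂B]² / ([A₂]²·[J]²) = (0.00340)² / ((0.00216)²·(2.68)²) = 0.345
ΔG = RT ln(Q_c/K_c) = (8.314 J mol⁻¹ K⁻¹)(310 K) × ln(0.345/3.96)
   = (2.577 kJ/mol)(-2.440) = -6.29 kJ/mol
ΔG < 0, so the forward reaction is spontaneous (proceeds forward).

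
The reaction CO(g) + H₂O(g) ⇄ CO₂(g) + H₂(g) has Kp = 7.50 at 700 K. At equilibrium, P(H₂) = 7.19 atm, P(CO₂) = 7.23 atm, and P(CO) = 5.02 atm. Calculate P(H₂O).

P(H₂O) = 1.38 atm

At equilibrium, Kp = P(CO₂)·P(H₂) / (P(CO)·P(H₂O)) = 7.50.
(7.23)·(7.19) / ((5.02)·(P(H₂O))) = 7.50
P(H₂O) = 1.38 atm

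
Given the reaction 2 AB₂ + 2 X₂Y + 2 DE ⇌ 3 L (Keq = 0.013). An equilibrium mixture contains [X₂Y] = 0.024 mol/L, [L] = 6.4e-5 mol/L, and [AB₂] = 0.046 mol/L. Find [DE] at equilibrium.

[DE] = 0.0041 mol/L

At equilibrium, Keq = [L]³ / ([AB₂]²·[X₂Y]²·[DE]²) = 0.013.
(6.4e-5)³ / ((0.046)²·(0.024)²·([DE])²) = 0.013
[DE]² = 1.65e-5 ⇒ [DE] = 0.0041 mol/L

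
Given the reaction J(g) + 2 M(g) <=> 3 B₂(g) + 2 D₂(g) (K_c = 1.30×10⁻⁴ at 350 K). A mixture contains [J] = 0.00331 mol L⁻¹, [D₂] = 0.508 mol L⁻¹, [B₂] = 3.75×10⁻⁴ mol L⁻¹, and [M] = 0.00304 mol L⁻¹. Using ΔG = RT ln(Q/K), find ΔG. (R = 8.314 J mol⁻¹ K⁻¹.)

Q_c = [B₂]³·[D₂]² / ([J]·[M]²) = (3.75×10⁻⁴)³·(0.508)² / ((0.00331)·(0.00304)²) = 4.45×10⁻⁴
ΔG = RT ln(Q_c/K_c) = (8.314 J mol⁻¹ K⁻¹)(350 K) × ln(4.45×10⁻⁴/1.30×10⁻⁴)
   = (2.910 kJ/mol)(1.231) = 3.58 kJ/mol
ΔG > 0, so the forward reaction is non-spontaneous (proceeds in reverse).

ΔG = 3.58 kJ/mol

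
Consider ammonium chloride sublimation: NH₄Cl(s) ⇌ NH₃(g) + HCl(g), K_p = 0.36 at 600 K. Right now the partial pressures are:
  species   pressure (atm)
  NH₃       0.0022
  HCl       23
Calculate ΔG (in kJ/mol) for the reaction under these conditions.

(NH₄Cl is a pure solid — omitted from Q_p.)
Q_p = P(NH₃)·P(HCl) = (0.0022)·(23) = 0.0506
ΔG = RT ln(Q_p/K_p) = (8.314 J mol⁻¹ K⁻¹)(600 K) × ln(0.0506/0.36)
   = (4.988 kJ/mol)(-1.962) = -9.79 kJ/mol
ΔG < 0, so the forward reaction is spontaneous (proceeds forward).

ΔG = -9.79 kJ/mol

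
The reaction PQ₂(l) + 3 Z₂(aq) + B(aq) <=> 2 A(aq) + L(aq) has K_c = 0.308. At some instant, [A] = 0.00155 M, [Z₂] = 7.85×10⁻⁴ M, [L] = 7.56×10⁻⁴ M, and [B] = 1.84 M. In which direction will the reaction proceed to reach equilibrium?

reverse (toward reactants)

(PQ₂ is a pure liquid — omitted from Q_c.)
Q_c = [A]²·[L] / ([Z₂]³·[B]) = (0.00155)²·(7.56×10⁻⁴) / ((7.85×10⁻⁴)³·(1.84)) = 2.04
Q_c = 2.04 > K_c = 0.308, so the reverse reaction proceeds.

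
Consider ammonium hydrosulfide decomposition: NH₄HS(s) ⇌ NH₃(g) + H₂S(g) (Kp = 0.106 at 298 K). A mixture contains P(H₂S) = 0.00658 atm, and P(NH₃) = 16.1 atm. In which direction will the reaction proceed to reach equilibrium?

(NH₄HS is a pure solid — omitted from Qp.)
Qp = P(NH₃)·P(H₂S) = (16.1)·(0.00658) = 0.106
Qp = 0.106 = Kp, so the system is already at equilibrium.

no net change (already at equilibrium)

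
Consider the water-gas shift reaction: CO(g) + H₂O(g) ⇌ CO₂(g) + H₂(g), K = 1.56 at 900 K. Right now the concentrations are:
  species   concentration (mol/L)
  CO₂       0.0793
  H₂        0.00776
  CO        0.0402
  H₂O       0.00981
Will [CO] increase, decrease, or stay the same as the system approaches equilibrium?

stay the same

Q = [CO₂]·[H₂] / ([CO]·[H₂O]) = (0.0793)·(0.00776) / ((0.0402)·(0.00981)) = 1.56
Q = 1.56 = K; the system is at equilibrium.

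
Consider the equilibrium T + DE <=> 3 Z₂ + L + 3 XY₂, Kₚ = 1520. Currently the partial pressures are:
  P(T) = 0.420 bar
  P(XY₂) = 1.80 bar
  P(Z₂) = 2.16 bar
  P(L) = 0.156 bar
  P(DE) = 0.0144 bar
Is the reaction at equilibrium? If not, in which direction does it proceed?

Qₚ = P(Z₂)³·P(L)·P(XY₂)³ / (P(T)·P(DE)) = (2.16)³·(0.156)·(1.80)³ / ((0.420)·(0.0144)) = 1520
Qₚ = 1520 = Kₚ, so the system is already at equilibrium.

neither direction; the system is at equilibrium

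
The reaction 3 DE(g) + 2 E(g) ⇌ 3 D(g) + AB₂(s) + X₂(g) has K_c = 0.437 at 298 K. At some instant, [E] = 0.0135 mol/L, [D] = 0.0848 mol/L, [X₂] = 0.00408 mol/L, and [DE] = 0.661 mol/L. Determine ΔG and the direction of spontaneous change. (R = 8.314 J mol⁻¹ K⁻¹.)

ΔG = -5.51 kJ/mol; the forward reaction is spontaneous

(AB₂ is a pure solid — omitted from Q_c.)
Q_c = [D]³·[X₂] / ([DE]³·[E]²) = (0.0848)³·(0.00408) / ((0.661)³·(0.0135)²) = 0.0473
ΔG = RT ln(Q_c/K_c) = (8.314 J mol⁻¹ K⁻¹)(298 K) × ln(0.0473/0.437)
   = (2.478 kJ/mol)(-2.223) = -5.51 kJ/mol
ΔG < 0, so the forward reaction is spontaneous (proceeds forward).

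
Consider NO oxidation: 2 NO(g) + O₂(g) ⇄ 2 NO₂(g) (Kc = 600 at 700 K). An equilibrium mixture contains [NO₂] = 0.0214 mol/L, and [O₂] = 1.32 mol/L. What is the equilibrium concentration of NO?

At equilibrium, Kc = [NO₂]² / ([NO]²·[O₂]) = 600.
(0.0214)² / (([NO])²·(1.32)) = 600
[NO]² = 5.78×10⁻⁷ ⇒ [NO] = 7.60×10⁻⁴ mol/L

[NO] = 7.60×10⁻⁴ mol/L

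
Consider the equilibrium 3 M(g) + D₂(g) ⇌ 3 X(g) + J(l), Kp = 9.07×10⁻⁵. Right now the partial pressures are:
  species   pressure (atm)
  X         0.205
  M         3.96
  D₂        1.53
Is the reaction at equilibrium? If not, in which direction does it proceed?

at equilibrium

(J is a pure liquid — omitted from Qp.)
Qp = P(X)³ / (P(M)³·P(D₂)) = (0.205)³ / ((3.96)³·(1.53)) = 9.07×10⁻⁵
Qp = 9.07×10⁻⁵ = Kp, so the system is already at equilibrium.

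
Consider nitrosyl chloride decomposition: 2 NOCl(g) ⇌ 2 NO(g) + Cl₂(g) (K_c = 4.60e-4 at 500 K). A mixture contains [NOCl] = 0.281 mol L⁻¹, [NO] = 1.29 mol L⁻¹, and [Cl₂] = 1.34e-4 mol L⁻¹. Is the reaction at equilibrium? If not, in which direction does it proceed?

toward reactants

Q_c = [NO]²·[Cl₂] / [NOCl]² = (1.29)²·(1.34e-4) / (0.281)² = 0.00282
Q_c = 0.00282 > K_c = 4.60e-4, so the reverse reaction proceeds.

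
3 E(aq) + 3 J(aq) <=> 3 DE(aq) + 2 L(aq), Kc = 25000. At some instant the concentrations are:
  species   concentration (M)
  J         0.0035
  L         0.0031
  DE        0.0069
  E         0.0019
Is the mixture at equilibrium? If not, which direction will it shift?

no; Q < K, reaction proceeds forward

Qc = [DE]³·[L]² / ([E]³·[J]³) = (0.0069)³·(0.0031)² / ((0.0019)³·(0.0035)³) = 11000
Qc = 11000 < Kc = 25000: net forward reaction.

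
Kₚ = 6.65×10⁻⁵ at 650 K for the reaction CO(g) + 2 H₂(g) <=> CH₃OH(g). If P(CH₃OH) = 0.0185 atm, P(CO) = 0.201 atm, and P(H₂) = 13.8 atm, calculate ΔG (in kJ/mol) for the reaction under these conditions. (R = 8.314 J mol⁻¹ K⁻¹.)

ΔG = 10.7 kJ/mol

Qₚ = P(CH₃OH) / (P(CO)·P(H₂)²) = (0.0185) / ((0.201)·(13.8)²) = 4.83×10⁻⁴
ΔG = RT ln(Qₚ/Kₚ) = (8.314 J mol⁻¹ K⁻¹)(650 K) × ln(4.83×10⁻⁴/6.65×10⁻⁵)
   = (5.404 kJ/mol)(1.983) = 10.7 kJ/mol
ΔG > 0, so the forward reaction is non-spontaneous (proceeds in reverse).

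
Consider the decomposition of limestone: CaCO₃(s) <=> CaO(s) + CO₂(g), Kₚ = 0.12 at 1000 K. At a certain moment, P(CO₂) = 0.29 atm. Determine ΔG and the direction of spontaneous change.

ΔG = 7.34 kJ/mol; the forward reaction is non-spontaneous

(CaCO₃, CaO are pure solids — omitted from Qₚ.)
Qₚ = P(CO₂) = 0.290
ΔG = RT ln(Qₚ/Kₚ) = (8.314 J mol⁻¹ K⁻¹)(1000 K) × ln(0.290/0.12)
   = (8.314 kJ/mol)(0.8824) = 7.34 kJ/mol
ΔG > 0, so the forward reaction is non-spontaneous (proceeds in reverse).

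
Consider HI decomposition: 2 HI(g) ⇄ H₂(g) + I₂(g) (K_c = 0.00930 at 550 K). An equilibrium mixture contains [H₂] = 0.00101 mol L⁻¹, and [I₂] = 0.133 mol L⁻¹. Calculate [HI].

[HI] = 0.120 mol L⁻¹

At equilibrium, K_c = [H₂]·[I₂] / [HI]² = 0.00930.
(0.00101)·(0.133) / ([HI])² = 0.00930
[HI]² = 0.0144 ⇒ [HI] = 0.120 mol L⁻¹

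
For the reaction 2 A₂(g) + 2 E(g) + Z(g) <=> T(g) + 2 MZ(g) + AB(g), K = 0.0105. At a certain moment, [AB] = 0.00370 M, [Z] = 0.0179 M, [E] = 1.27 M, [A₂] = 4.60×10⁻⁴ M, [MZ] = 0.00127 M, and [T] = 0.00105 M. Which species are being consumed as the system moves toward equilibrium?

Q = [T]·[MZ]²·[AB] / ([A₂]²·[E]²·[Z]) = (0.00105)·(0.00127)²·(0.00370) / ((4.60×10⁻⁴)²·(1.27)²·(0.0179)) = 0.00103
Q = 0.00103 < K = 0.0105: net forward reaction.

A₂, E, Z (reactants)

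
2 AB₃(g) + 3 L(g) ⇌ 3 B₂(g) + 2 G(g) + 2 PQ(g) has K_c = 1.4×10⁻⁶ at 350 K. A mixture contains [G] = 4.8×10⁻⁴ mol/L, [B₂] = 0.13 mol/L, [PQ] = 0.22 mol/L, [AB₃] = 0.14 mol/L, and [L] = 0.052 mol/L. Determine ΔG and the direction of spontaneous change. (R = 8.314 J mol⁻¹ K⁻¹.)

Q_c = [B₂]³·[G]²·[PQ]² / ([AB₃]²·[L]³) = (0.13)³·(4.8×10⁻⁴)²·(0.22)² / ((0.14)²·(0.052)³) = 8.89×10⁻⁶
ΔG = RT ln(Q_c/K_c) = (8.314 J mol⁻¹ K⁻¹)(350 K) × ln(8.89×10⁻⁶/1.4×10⁻⁶)
   = (2.910 kJ/mol)(1.848) = 5.38 kJ/mol
ΔG > 0, so the forward reaction is non-spontaneous (proceeds in reverse).

ΔG = 5.38 kJ/mol; the forward reaction is non-spontaneous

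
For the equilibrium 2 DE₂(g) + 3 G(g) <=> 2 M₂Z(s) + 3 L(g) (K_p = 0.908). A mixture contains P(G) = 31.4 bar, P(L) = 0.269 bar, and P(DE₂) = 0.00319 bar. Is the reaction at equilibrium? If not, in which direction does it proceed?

(M₂Z is a pure solid — omitted from Q_p.)
Q_p = P(L)³ / (P(DE₂)²·P(G)³) = (0.269)³ / ((0.00319)²·(31.4)³) = 0.0618
Q_p = 0.0618 < K_p = 0.908, so the forward reaction proceeds.

toward products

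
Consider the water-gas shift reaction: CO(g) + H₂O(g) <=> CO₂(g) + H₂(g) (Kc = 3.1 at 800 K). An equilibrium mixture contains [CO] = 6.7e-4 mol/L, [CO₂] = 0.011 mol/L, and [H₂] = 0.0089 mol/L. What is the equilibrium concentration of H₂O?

At equilibrium, Kc = [CO₂]·[H₂] / ([CO]·[H₂O]) = 3.1.
(0.011)·(0.0089) / ((6.7e-4)·([H₂O])) = 3.1
[H₂O] = 0.0471 = 0.047 mol/L

[H₂O] = 0.047 mol/L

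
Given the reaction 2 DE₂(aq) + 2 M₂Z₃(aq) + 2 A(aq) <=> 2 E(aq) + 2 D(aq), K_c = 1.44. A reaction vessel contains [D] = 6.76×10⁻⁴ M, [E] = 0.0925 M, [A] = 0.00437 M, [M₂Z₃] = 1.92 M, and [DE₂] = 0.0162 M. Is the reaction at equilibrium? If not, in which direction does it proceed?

in the forward direction

Q_c = [E]²·[D]² / ([DE₂]²·[M₂Z₃]²·[A]²) = (0.0925)²·(6.76×10⁻⁴)² / ((0.0162)²·(1.92)²·(0.00437)²) = 0.212
Q_c = 0.212 < K_c = 1.44, so the forward reaction proceeds.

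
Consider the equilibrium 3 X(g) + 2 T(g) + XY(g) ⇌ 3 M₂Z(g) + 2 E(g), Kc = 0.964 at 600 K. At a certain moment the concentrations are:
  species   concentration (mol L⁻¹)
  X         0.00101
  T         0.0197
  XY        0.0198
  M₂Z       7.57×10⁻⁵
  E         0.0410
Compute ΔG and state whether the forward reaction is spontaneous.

ΔG = -11.7 kJ/mol; the forward reaction is spontaneous

Qc = [M₂Z]³·[E]² / ([X]³·[T]²·[XY]) = (7.57×10⁻⁵)³·(0.0410)² / ((0.00101)³·(0.0197)²·(0.0198)) = 0.0921
ΔG = RT ln(Qc/Kc) = (8.314 J mol⁻¹ K⁻¹)(600 K) × ln(0.0921/0.964)
   = (4.988 kJ/mol)(-2.348) = -11.7 kJ/mol
ΔG < 0, so the forward reaction is spontaneous (proceeds forward).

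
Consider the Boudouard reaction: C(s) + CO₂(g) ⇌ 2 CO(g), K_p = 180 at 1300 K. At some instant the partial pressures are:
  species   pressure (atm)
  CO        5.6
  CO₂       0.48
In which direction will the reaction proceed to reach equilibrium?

(C is a pure solid — omitted from Q_p.)
Q_p = P(CO)² / P(CO₂) = (5.6)² / (0.48) = 65
Q_p = 65 < K_p = 180, so the forward reaction proceeds.

to the right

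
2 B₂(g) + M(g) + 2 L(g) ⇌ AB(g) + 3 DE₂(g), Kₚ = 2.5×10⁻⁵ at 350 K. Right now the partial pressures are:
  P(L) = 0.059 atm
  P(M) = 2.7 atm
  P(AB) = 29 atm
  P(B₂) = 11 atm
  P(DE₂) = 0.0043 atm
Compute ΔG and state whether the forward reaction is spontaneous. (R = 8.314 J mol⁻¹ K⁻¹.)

ΔG = -7.31 kJ/mol; the forward reaction is spontaneous

Qₚ = P(AB)·P(DE₂)³ / (P(B₂)²·P(M)·P(L)²) = (29)·(0.0043)³ / ((11)²·(2.7)·(0.059)²) = 2.03×10⁻⁶
ΔG = RT ln(Qₚ/Kₚ) = (8.314 J mol⁻¹ K⁻¹)(350 K) × ln(2.03×10⁻⁶/2.5×10⁻⁵)
   = (2.910 kJ/mol)(-2.511) = -7.31 kJ/mol
ΔG < 0, so the forward reaction is spontaneous (proceeds forward).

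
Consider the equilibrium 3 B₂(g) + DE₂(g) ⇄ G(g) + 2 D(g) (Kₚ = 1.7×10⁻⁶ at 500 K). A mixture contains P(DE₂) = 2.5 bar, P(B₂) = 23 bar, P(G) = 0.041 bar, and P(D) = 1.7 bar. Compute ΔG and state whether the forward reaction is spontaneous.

Qₚ = P(G)·P(D)² / (P(B₂)³·P(DE₂)) = (0.041)·(1.7)² / ((23)³·(2.5)) = 3.90×10⁻⁶
ΔG = RT ln(Qₚ/Kₚ) = (8.314 J mol⁻¹ K⁻¹)(500 K) × ln(3.90×10⁻⁶/1.7×10⁻⁶)
   = (4.157 kJ/mol)(0.8303) = 3.45 kJ/mol
ΔG > 0, so the forward reaction is non-spontaneous (proceeds in reverse).

ΔG = 3.45 kJ/mol; the forward reaction is non-spontaneous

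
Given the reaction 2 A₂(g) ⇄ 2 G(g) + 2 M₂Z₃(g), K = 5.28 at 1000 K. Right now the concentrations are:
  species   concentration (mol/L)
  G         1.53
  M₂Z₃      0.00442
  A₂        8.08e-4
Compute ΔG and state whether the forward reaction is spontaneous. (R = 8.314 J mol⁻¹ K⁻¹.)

ΔG = 21.5 kJ/mol; the forward reaction is non-spontaneous

Q = [G]²·[M₂Z₃]² / [A₂]² = (1.53)²·(0.00442)² / (8.08e-4)² = 70.0
ΔG = RT ln(Q/K) = (8.314 J mol⁻¹ K⁻¹)(1000 K) × ln(70.0/5.28)
   = (8.314 kJ/mol)(2.585) = 21.5 kJ/mol
ΔG > 0, so the forward reaction is non-spontaneous (proceeds in reverse).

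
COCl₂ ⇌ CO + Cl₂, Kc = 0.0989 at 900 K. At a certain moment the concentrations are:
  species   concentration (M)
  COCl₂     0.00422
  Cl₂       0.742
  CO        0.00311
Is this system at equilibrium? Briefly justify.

no; Q > K, reaction proceeds in reverse

Qc = [CO]·[Cl₂] / [COCl₂] = (0.00311)·(0.742) / (0.00422) = 0.547
Qc = 0.547 > Kc = 0.0989: net reverse reaction.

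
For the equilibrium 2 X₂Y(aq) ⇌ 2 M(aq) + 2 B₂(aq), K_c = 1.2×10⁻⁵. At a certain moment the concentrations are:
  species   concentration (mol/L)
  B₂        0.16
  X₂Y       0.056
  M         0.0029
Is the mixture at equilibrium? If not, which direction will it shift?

no; Q > K, reaction proceeds in reverse

Q_c = [M]²·[B₂]² / [X₂Y]² = (0.0029)²·(0.16)² / (0.056)² = 6.9×10⁻⁵
Q_c = 6.9×10⁻⁵ > K_c = 1.2×10⁻⁵: net reverse reaction.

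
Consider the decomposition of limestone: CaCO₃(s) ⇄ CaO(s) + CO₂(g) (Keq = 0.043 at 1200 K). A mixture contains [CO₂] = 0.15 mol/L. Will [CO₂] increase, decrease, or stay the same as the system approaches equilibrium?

decrease

(CaCO₃, CaO are pure solids — omitted from Q.)
Q = [CO₂] = 0.15
Q = 0.15 > Keq = 0.043: net reverse reaction.
CO₂ is a product, so it decreases.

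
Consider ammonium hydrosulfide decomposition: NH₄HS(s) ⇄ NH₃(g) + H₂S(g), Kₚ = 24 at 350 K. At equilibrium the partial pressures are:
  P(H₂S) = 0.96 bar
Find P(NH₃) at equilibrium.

P(NH₃) = 25 bar

(NH₄HS is a pure solid — omitted from Kₚ.)
At equilibrium, Kₚ = P(NH₃)·P(H₂S) = 24.
(P(NH₃))·(0.96) = 24
P(NH₃) = 25.0 = 25 bar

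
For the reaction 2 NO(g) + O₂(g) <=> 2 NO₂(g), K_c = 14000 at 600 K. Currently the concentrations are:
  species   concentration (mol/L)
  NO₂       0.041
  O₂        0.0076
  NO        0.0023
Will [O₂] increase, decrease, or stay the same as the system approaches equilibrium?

Q_c = [NO₂]² / ([NO]²·[O₂]) = (0.041)² / ((0.0023)²·(0.0076)) = 42000
Q_c = 42000 > K_c = 14000: net reverse reaction.
O₂ is a reactant, so it increases.

increase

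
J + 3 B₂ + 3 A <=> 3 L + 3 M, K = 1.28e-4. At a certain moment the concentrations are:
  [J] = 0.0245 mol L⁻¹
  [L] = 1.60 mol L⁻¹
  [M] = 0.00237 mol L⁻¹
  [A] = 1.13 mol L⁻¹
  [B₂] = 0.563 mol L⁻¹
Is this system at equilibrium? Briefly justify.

no; Q < K, reaction proceeds forward

Q = [L]³·[M]³ / ([J]·[B₂]³·[A]³) = (1.60)³·(0.00237)³ / ((0.0245)·(0.563)³·(1.13)³) = 8.64e-6
Q = 8.64e-6 < K = 1.28e-4: net forward reaction.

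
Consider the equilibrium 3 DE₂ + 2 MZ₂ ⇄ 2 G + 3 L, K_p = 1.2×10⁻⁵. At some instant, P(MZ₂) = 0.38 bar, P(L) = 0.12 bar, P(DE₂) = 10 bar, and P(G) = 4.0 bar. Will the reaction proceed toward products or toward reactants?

Q_p = P(G)²·P(L)³ / (P(DE₂)³·P(MZ₂)²) = (4.0)²·(0.12)³ / ((10)³·(0.38)²) = 1.9×10⁻⁴
Q_p = 1.9×10⁻⁴ > K_p = 1.2×10⁻⁵, so the reverse reaction proceeds.

in the reverse direction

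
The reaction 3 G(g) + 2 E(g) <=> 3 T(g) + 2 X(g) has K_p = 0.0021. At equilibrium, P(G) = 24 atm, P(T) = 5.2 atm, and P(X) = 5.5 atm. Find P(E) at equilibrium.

P(E) = 12 atm

At equilibrium, K_p = P(T)³·P(X)² / (P(G)³·P(E)²) = 0.0021.
(5.2)³·(5.5)² / ((24)³·(P(E))²) = 0.0021
P(E)² = 147 ⇒ P(E) = 12 atm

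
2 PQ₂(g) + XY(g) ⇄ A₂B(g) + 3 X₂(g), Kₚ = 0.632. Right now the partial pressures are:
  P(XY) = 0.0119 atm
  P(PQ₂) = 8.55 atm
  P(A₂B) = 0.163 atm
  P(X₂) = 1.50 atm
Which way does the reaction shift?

no net change (already at equilibrium)

Qₚ = P(A₂B)·P(X₂)³ / (P(PQ₂)²·P(XY)) = (0.163)·(1.50)³ / ((8.55)²·(0.0119)) = 0.632
Qₚ = 0.632 = Kₚ, so the system is already at equilibrium.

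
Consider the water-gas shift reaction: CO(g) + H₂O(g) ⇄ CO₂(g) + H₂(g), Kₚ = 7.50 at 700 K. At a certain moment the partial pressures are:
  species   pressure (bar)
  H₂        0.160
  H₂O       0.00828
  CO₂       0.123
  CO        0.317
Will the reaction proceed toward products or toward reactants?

neither direction; the system is at equilibrium

Qₚ = P(CO₂)·P(H₂) / (P(CO)·P(H₂O)) = (0.123)·(0.160) / ((0.317)·(0.00828)) = 7.50
Qₚ = 7.50 = Kₚ, so the system is already at equilibrium.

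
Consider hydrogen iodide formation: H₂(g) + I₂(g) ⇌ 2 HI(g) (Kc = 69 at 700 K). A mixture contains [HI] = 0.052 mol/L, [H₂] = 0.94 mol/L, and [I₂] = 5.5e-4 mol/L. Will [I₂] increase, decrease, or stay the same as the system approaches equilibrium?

decrease

Qc = [HI]² / ([H₂]·[I₂]) = (0.052)² / ((0.94)·(5.5e-4)) = 5.2
Qc = 5.2 < Kc = 69: net forward reaction.
I₂ is a reactant, so it decreases.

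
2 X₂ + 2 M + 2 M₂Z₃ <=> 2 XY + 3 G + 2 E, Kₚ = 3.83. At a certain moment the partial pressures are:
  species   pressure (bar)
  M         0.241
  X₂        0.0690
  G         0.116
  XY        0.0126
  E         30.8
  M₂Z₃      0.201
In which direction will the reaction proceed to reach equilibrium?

Qₚ = P(XY)²·P(G)³·P(E)² / (P(X₂)²·P(M)²·P(M₂Z₃)²) = (0.0126)²·(0.116)³·(30.8)² / ((0.0690)²·(0.241)²·(0.201)²) = 21.0
Qₚ = 21.0 > Kₚ = 3.83, so the reverse reaction proceeds.

reverse (toward reactants)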